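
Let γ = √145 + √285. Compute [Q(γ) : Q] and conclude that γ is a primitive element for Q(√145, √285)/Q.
[Q(γ) : Q] = 4 (equivalently, Q(γ) = Q(√145, √285))

Obviously Q(γ) ⊆ Q(√145, √285), and [Q(√145, √285):Q] = 4 (since 145, 285 are distinct squarefree integers > 1 with 41325 not a perfect square). To show equality we compute the minimal polynomial of γ. From γ = √145 + √285: γ^2 = 145 + 2√(41325) + 285 = 430 + 2√(41325), so γ^2 - 430 = 2√(41325); squaring, (γ^2 - 430)^2 = 4·41325, i.e. γ^4 - 860γ^2 + 184900 - 165300 = 0, i.e. γ^4 - 860γ^2 + 19600 = 0. So γ is a root of x^4 - 860x^2 + 19600. This polynomial is irreducible over Q: it has no rational root (each ±√145 ± √285 is irrational), and any factorization into two quadratics over Q would force √(41325) ∈ Q (pairing opposite roots) or √145, √285 ∈ Q (other pairings), all impossible. Hence [Q(γ):Q] = 4 = [Q(√145, √285):Q], so Q(γ) = Q(√145, √285).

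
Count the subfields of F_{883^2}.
F_{883^2} has 2 subfields

The subfields of F_{p^n} are exactly the fields F_{p^d} for d | n (each is the fixed field of the unique index-d subgroup of Gal(F_{p^n}/F_p) ≅ Z/nZ). The divisors of n = 2 are {1, 2}, giving 2 subfields: F_{883^1}, F_{883^2}.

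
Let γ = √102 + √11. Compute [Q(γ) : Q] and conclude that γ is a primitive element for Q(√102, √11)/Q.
[Q(γ) : Q] = 4 (equivalently, Q(γ) = Q(√102, √11))

Obviously Q(γ) ⊆ Q(√102, √11), and [Q(√102, √11):Q] = 4 (since 102, 11 are distinct squarefree integers > 1 with 1122 not a perfect square). To show equality we compute the minimal polynomial of γ. From γ = √102 + √11: γ^2 = 102 + 2√(1122) + 11 = 113 + 2√(1122), so γ^2 - 113 = 2√(1122); squaring, (γ^2 - 113)^2 = 4·1122, i.e. γ^4 - 226γ^2 + 12769 - 4488 = 0, i.e. γ^4 - 226γ^2 + 8281 = 0. So γ is a root of x^4 - 226x^2 + 8281. This polynomial is irreducible over Q: it has no rational root (each ±√102 ± √11 is irrational), and any factorization into two quadratics over Q would force √(1122) ∈ Q (pairing opposite roots) or √102, √11 ∈ Q (other pairings), all impossible. Hence [Q(γ):Q] = 4 = [Q(√102, √11):Q], so Q(γ) = Q(√102, √11).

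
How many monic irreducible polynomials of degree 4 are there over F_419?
There are 7705372290 monic irreducible polynomials of degree 4 over F_419

Each element of F_{419^4} that lies in no proper subfield is a root of exactly one monic irreducible of degree 4 over F_419, and each such polynomial has 4 distinct roots in F_{419^4}. By Möbius inversion the count is N_419(4) = (1/4) Σ_{d|4} μ(4/d) · 419^d = (1/4)(μ(4)·419^1 + μ(2)·419^2 + μ(1)·419^4) = 30821489160/4 = 7705372290.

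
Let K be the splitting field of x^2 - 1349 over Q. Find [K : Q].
[K : Q] = 2

f(x) = x^2 - 1349 factors as (x - √1349)(x + √1349). The splitting field is K = Q(√1349). Since 1349 is squarefree and > 1, it is not a perfect square, so x^2 - 1349 is irreducible over Q and [Q(√1349) : Q] = 2. Hence [K : Q] = 2.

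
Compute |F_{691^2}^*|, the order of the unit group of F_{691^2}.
|F_{691^2}^*| = 477480

F_{691^2} has 691^2 = 477481 elements; its multiplicative group consists of all nonzero elements, so |F_{691^2}^*| = 477481 - 1 = 477480. (It is cyclic since any finite subgroup of the multiplicative group of a field is cyclic.)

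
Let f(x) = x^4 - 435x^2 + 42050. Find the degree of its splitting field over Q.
[K : Q] = 4

Solving the quadratic in x^2: x^2 = (435 ± √(435^2 - 4·42050))/2 = (435 ± √21025)/2 = (435 ± 145)/2, giving x^2 = 290 or x^2 = 145. So f(x) = (x^2 - 290)(x^2 - 145) and the roots of f are ±√290, ±√145. Hence the splitting field is K = Q(√290, √145). Since 290 and 145 are distinct squarefree integers > 1, their product 42050 is not a perfect square, so √145 ∉ Q(√290). By the tower law [K:Q] = [Q(√290,√145):Q(√290)] · [Q(√290):Q] = 2 · 2 = 4.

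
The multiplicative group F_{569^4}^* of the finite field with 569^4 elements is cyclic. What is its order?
|F_{569^4}^*| = 104821185120

F_{569^4} has 569^4 = 104821185121 elements; its multiplicative group consists of all nonzero elements, so |F_{569^4}^*| = 104821185121 - 1 = 104821185120. (It is cyclic since any finite subgroup of the multiplicative group of a field is cyclic.)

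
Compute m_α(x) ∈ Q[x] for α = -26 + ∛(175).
m_α(x) = x^3 + 78x^2 + 2028x + 17401

Set β = α + 26 = ∛(175), so β^3 = 175. Then (α + 26)^3 - 175 = 0, i.e. α is a root of g(x) = (x + 26)^3 - 175 = x^3 + 78x^2 + 2028x + 17401. Since g(x) = h(x + 26) where h(x) = x^3 - 175, and h is irreducible over Q (because 175 is not a perfect cube, so h has no rational root, and a monic cubic with no rational root is irreducible), g is also irreducible (irreducibility is preserved under the substitution x → x + 26). Hence m_α(x) = x^3 + 78x^2 + 2028x + 17401.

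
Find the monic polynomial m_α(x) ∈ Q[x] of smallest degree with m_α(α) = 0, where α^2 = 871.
m_α(x) = x^2 - 871

α satisfies α^2 - 871 = 0, so x^2 - 871 annihilates α. Since d = 871 is squarefree and ≠ 1, it is not a perfect square in Q, so x^2 - 871 has no rational root and is therefore irreducible over Q (a degree-2 polynomial over a field is irreducible iff it has no root). Hence m_α(x) = x^2 - 871.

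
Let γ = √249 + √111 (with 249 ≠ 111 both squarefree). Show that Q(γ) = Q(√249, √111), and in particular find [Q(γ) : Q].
[Q(γ) : Q] = 4 (equivalently, Q(γ) = Q(√249, √111))

Obviously Q(γ) ⊆ Q(√249, √111), and [Q(√249, √111):Q] = 4 (since 249, 111 are distinct squarefree integers > 1 with 27639 not a perfect square). To show equality we compute the minimal polynomial of γ. From γ = √249 + √111: γ^2 = 249 + 2√(27639) + 111 = 360 + 2√(27639), so γ^2 - 360 = 2√(27639); squaring, (γ^2 - 360)^2 = 4·27639, i.e. γ^4 - 720γ^2 + 129600 - 110556 = 0, i.e. γ^4 - 720γ^2 + 19044 = 0. So γ is a root of x^4 - 720x^2 + 19044. This polynomial is irreducible over Q: it has no rational root (each ±√249 ± √111 is irrational), and any factorization into two quadratics over Q would force √(27639) ∈ Q (pairing opposite roots) or √249, √111 ∈ Q (other pairings), all impossible. Hence [Q(γ):Q] = 4 = [Q(√249, √111):Q], so Q(γ) = Q(√249, √111).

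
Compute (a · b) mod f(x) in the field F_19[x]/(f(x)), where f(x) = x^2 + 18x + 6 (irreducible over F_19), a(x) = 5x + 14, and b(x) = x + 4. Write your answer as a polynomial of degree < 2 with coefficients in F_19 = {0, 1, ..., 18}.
a · b ≡ x + 7 (mod f(x))

Multiply in F_19[x]: a(x)·b(x) = (5x + 14)·(x + 4) = 5x^2 + 15x + 18. This has degree ≥ 2, so divide by f(x) over F_19: 5x^2 + 15x + 18 = (5)·(x^2 + 18x + 6) + (x + 7). Hence a·b ≡ x + 7 (mod f). (F_19[x]/(f) is a field with 19^2 = 361 elements since f is irreducible of degree 2.)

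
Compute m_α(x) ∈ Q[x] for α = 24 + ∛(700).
m_α(x) = x^3 - 72x^2 + 1728x - 14524

Set β = α - 24 = ∛(700), so β^3 = 700. Then (α - 24)^3 - 700 = 0, i.e. α is a root of g(x) = (x - 24)^3 - 700 = x^3 - 72x^2 + 1728x - 14524. Since g(x) = h(x - 24) where h(x) = x^3 - 700, and h is irreducible over Q (because 700 is not a perfect cube, so h has no rational root, and a monic cubic with no rational root is irreducible), g is also irreducible (irreducibility is preserved under the substitution x → x - 24). Hence m_α(x) = x^3 - 72x^2 + 1728x - 14524.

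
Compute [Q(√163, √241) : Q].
[Q(√163, √241) : Q] = 4

[Q(√163):Q] = 2 (min poly x^2 - 163, irreducible since 163 is squarefree > 1). For the top step, suppose √241 ∈ Q(√163), say √241 = c + d√163 with c, d ∈ Q. Squaring: 241 = c^2 + 163d^2 + 2cd√163. Since √163 ∉ Q this forces 2cd = 0. If d = 0 then √241 = c ∈ Q, contradicting 241 squarefree > 1. If c = 0 then 241 = 163d^2, so 163·241 = (163d)^2 is a perfect square in Q — but 163·241 = 39283 is not a perfect square (since 163 and 241 are distinct squarefree integers). Contradiction. Hence √241 ∉ Q(√163), so x^2 - 241 stays irreducible over Q(√163) and [Q(√163, √241) : Q(√163)] = 2. By the tower law, [Q(√163, √241) : Q] = 2 · 2 = 4.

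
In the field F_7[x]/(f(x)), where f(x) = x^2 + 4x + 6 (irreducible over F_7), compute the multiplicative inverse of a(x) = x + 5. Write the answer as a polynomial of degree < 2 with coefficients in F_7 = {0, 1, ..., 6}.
a(x)^(-1) ≡ 5x + 2 (mod f(x))

Since f is irreducible over F_7, F_7[x]/(f) is a field and a(x) ≠ 0 has an inverse. Apply the extended Euclidean algorithm to f(x) and a(x) in F_7[x]: f(x) = (x + 6)·a(x) + (4). The last nonzero remainder is the constant 4 = gcd(f, a) in F_7. Back-substituting through the division chain expresses 4 = s(x)·a(x) + t(x)·f(x) with s(x) ≡ 6x + 1 (mod f), so (6x + 1)·a(x) ≡ 4 (mod f). Multiplying by 4^(-1) ≡ 2 in F_7 gives a(x)^(-1) ≡ 2·(6x + 1) ≡ 5x + 2 (mod f). Check: (x + 5)·(5x + 2) = 5x^2 + 6x + 3 ≡ 1 (mod x^2 + 4x + 6).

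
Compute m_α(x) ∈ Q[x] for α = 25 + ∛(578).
m_α(x) = x^3 - 75x^2 + 1875x - 16203

Set β = α - 25 = ∛(578), so β^3 = 578. Then (α - 25)^3 - 578 = 0, i.e. α is a root of g(x) = (x - 25)^3 - 578 = x^3 - 75x^2 + 1875x - 16203. Since g(x) = h(x - 25) where h(x) = x^3 - 578, and h is irreducible over Q (because 578 is not a perfect cube, so h has no rational root, and a monic cubic with no rational root is irreducible), g is also irreducible (irreducibility is preserved under the substitution x → x - 25). Hence m_α(x) = x^3 - 75x^2 + 1875x - 16203.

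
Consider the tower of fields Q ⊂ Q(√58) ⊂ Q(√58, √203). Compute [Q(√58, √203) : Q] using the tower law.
[Q(√58, √203) : Q] = 4

[Q(√58):Q] = 2 (min poly x^2 - 58, irreducible since 58 is squarefree > 1). For the top step, suppose √203 ∈ Q(√58), say √203 = c + d√58 with c, d ∈ Q. Squaring: 203 = c^2 + 58d^2 + 2cd√58. Since √58 ∉ Q this forces 2cd = 0. If d = 0 then √203 = c ∈ Q, contradicting 203 squarefree > 1. If c = 0 then 203 = 58d^2, so 58·203 = (58d)^2 is a perfect square in Q — but 58·203 = 11774 is not a perfect square (since 58 and 203 are distinct squarefree integers). Contradiction. Hence √203 ∉ Q(√58), so x^2 - 203 stays irreducible over Q(√58) and [Q(√58, √203) : Q(√58)] = 2. By the tower law, [Q(√58, √203) : Q] = 2 · 2 = 4.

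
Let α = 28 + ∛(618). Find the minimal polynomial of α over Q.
m_α(x) = x^3 - 84x^2 + 2352x - 22570

Set β = α - 28 = ∛(618), so β^3 = 618. Then (α - 28)^3 - 618 = 0, i.e. α is a root of g(x) = (x - 28)^3 - 618 = x^3 - 84x^2 + 2352x - 22570. Since g(x) = h(x - 28) where h(x) = x^3 - 618, and h is irreducible over Q (because 618 is not a perfect cube, so h has no rational root, and a monic cubic with no rational root is irreducible), g is also irreducible (irreducibility is preserved under the substitution x → x - 28). Hence m_α(x) = x^3 - 84x^2 + 2352x - 22570.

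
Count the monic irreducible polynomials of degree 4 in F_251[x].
There are 992265750 monic irreducible polynomials of degree 4 over F_251

Each element of F_{251^4} that lies in no proper subfield is a root of exactly one monic irreducible of degree 4 over F_251, and each such polynomial has 4 distinct roots in F_{251^4}. By Möbius inversion the count is N_251(4) = (1/4) Σ_{d|4} μ(4/d) · 251^d = (1/4)(μ(4)·251^1 + μ(2)·251^2 + μ(1)·251^4) = 3969063000/4 = 992265750.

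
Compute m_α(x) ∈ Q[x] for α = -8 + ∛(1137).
m_α(x) = x^3 + 24x^2 + 192x - 625

Set β = α + 8 = ∛(1137), so β^3 = 1137. Then (α + 8)^3 - 1137 = 0, i.e. α is a root of g(x) = (x + 8)^3 - 1137 = x^3 + 24x^2 + 192x - 625. Since g(x) = h(x + 8) where h(x) = x^3 - 1137, and h is irreducible over Q (because 1137 is not a perfect cube, so h has no rational root, and a monic cubic with no rational root is irreducible), g is also irreducible (irreducibility is preserved under the substitution x → x + 8). Hence m_α(x) = x^3 + 24x^2 + 192x - 625.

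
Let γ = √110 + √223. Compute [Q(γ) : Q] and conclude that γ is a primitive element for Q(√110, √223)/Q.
[Q(γ) : Q] = 4 (equivalently, Q(γ) = Q(√110, √223))

Obviously Q(γ) ⊆ Q(√110, √223), and [Q(√110, √223):Q] = 4 (since 110, 223 are distinct squarefree integers > 1 with 24530 not a perfect square). To show equality we compute the minimal polynomial of γ. From γ = √110 + √223: γ^2 = 110 + 2√(24530) + 223 = 333 + 2√(24530), so γ^2 - 333 = 2√(24530); squaring, (γ^2 - 333)^2 = 4·24530, i.e. γ^4 - 666γ^2 + 110889 - 98120 = 0, i.e. γ^4 - 666γ^2 + 12769 = 0. So γ is a root of x^4 - 666x^2 + 12769. This polynomial is irreducible over Q: it has no rational root (each ±√110 ± √223 is irrational), and any factorization into two quadratics over Q would force √(24530) ∈ Q (pairing opposite roots) or √110, √223 ∈ Q (other pairings), all impossible. Hence [Q(γ):Q] = 4 = [Q(√110, √223):Q], so Q(γ) = Q(√110, √223).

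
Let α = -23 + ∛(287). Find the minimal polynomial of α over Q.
m_α(x) = x^3 + 69x^2 + 1587x + 11880

Set β = α + 23 = ∛(287), so β^3 = 287. Then (α + 23)^3 - 287 = 0, i.e. α is a root of g(x) = (x + 23)^3 - 287 = x^3 + 69x^2 + 1587x + 11880. Since g(x) = h(x + 23) where h(x) = x^3 - 287, and h is irreducible over Q (because 287 is not a perfect cube, so h has no rational root, and a monic cubic with no rational root is irreducible), g is also irreducible (irreducibility is preserved under the substitution x → x + 23). Hence m_α(x) = x^3 + 69x^2 + 1587x + 11880.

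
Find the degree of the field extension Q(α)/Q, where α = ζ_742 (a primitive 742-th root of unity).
[Q(α):Q] = 312

The minimal polynomial of ζ_742 over Q is the 742-th cyclotomic polynomial Φ_742(x), which is irreducible over Q and has degree φ(742) = 312. Hence [Q(α):Q] = φ(742) = 312.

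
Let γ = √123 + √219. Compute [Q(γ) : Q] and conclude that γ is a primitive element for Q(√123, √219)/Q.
[Q(γ) : Q] = 4 (equivalently, Q(γ) = Q(√123, √219))

Obviously Q(γ) ⊆ Q(√123, √219), and [Q(√123, √219):Q] = 4 (since 123, 219 are distinct squarefree integers > 1 with 26937 not a perfect square). To show equality we compute the minimal polynomial of γ. From γ = √123 + √219: γ^2 = 123 + 2√(26937) + 219 = 342 + 2√(26937), so γ^2 - 342 = 2√(26937); squaring, (γ^2 - 342)^2 = 4·26937, i.e. γ^4 - 684γ^2 + 116964 - 107748 = 0, i.e. γ^4 - 684γ^2 + 9216 = 0. So γ is a root of x^4 - 684x^2 + 9216. This polynomial is irreducible over Q: it has no rational root (each ±√123 ± √219 is irrational), and any factorization into two quadratics over Q would force √(26937) ∈ Q (pairing opposite roots) or √123, √219 ∈ Q (other pairings), all impossible. Hence [Q(γ):Q] = 4 = [Q(√123, √219):Q], so Q(γ) = Q(√123, √219).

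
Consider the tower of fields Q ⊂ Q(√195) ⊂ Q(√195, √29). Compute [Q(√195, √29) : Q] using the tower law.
[Q(√195, √29) : Q] = 4

[Q(√195):Q] = 2 (min poly x^2 - 195, irreducible since 195 is squarefree > 1). For the top step, suppose √29 ∈ Q(√195), say √29 = c + d√195 with c, d ∈ Q. Squaring: 29 = c^2 + 195d^2 + 2cd√195. Since √195 ∉ Q this forces 2cd = 0. If d = 0 then √29 = c ∈ Q, contradicting 29 squarefree > 1. If c = 0 then 29 = 195d^2, so 195·29 = (195d)^2 is a perfect square in Q — but 195·29 = 5655 is not a perfect square (since 195 and 29 are distinct squarefree integers). Contradiction. Hence √29 ∉ Q(√195), so x^2 - 29 stays irreducible over Q(√195) and [Q(√195, √29) : Q(√195)] = 2. By the tower law, [Q(√195, √29) : Q] = 2 · 2 = 4.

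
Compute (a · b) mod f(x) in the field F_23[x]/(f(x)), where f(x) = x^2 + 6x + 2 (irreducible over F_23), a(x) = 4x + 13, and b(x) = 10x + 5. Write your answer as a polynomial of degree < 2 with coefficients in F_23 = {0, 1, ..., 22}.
a · b ≡ 2x + 8 (mod f(x))

Multiply in F_23[x]: a(x)·b(x) = (4x + 13)·(10x + 5) = 17x^2 + 12x + 19. This has degree ≥ 2, so divide by f(x) over F_23: 17x^2 + 12x + 19 = (17)·(x^2 + 6x + 2) + (2x + 8). Hence a·b ≡ 2x + 8 (mod f). (F_23[x]/(f) is a field with 23^2 = 529 elements since f is irreducible of degree 2.)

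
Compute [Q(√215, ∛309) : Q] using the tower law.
[Q(√215, ∛309) : Q] = 6

Let L = Q(√215, ∛309). Since Q(√215) ⊂ L and [Q(√215):Q] = 2, the tower law gives 2 | [L:Q]. Likewise Q(∛309) ⊂ L with [Q(∛309):Q] = 3 (because 309 is not a perfect cube), so 3 | [L:Q]. As gcd(2,3) = 1, [L:Q] is divisible by 6. Conversely L is generated over Q by √215 and ∛309, so [L:Q] ≤ 2·3 = 6. Therefore [Q(√215, ∛309) : Q] = 6.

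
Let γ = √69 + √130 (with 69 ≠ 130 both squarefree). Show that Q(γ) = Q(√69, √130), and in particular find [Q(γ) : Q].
[Q(γ) : Q] = 4 (equivalently, Q(γ) = Q(√69, √130))

Obviously Q(γ) ⊆ Q(√69, √130), and [Q(√69, √130):Q] = 4 (since 69, 130 are distinct squarefree integers > 1 with 8970 not a perfect square). To show equality we compute the minimal polynomial of γ. From γ = √69 + √130: γ^2 = 69 + 2√(8970) + 130 = 199 + 2√(8970), so γ^2 - 199 = 2√(8970); squaring, (γ^2 - 199)^2 = 4·8970, i.e. γ^4 - 398γ^2 + 39601 - 35880 = 0, i.e. γ^4 - 398γ^2 + 3721 = 0. So γ is a root of x^4 - 398x^2 + 3721. This polynomial is irreducible over Q: it has no rational root (each ±√69 ± √130 is irrational), and any factorization into two quadratics over Q would force √(8970) ∈ Q (pairing opposite roots) or √69, √130 ∈ Q (other pairings), all impossible. Hence [Q(γ):Q] = 4 = [Q(√69, √130):Q], so Q(γ) = Q(√69, √130).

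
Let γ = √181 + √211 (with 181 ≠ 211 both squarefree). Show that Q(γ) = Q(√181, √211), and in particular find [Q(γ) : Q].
[Q(γ) : Q] = 4 (equivalently, Q(γ) = Q(√181, √211))

Obviously Q(γ) ⊆ Q(√181, √211), and [Q(√181, √211):Q] = 4 (since 181, 211 are distinct squarefree integers > 1 with 38191 not a perfect square). To show equality we compute the minimal polynomial of γ. From γ = √181 + √211: γ^2 = 181 + 2√(38191) + 211 = 392 + 2√(38191), so γ^2 - 392 = 2√(38191); squaring, (γ^2 - 392)^2 = 4·38191, i.e. γ^4 - 784γ^2 + 153664 - 152764 = 0, i.e. γ^4 - 784γ^2 + 900 = 0. So γ is a root of x^4 - 784x^2 + 900. This polynomial is irreducible over Q: it has no rational root (each ±√181 ± √211 is irrational), and any factorization into two quadratics over Q would force √(38191) ∈ Q (pairing opposite roots) or √181, √211 ∈ Q (other pairings), all impossible. Hence [Q(γ):Q] = 4 = [Q(√181, √211):Q], so Q(γ) = Q(√181, √211).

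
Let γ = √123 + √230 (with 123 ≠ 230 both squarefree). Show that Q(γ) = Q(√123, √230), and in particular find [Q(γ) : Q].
[Q(γ) : Q] = 4 (equivalently, Q(γ) = Q(√123, √230))

Obviously Q(γ) ⊆ Q(√123, √230), and [Q(√123, √230):Q] = 4 (since 123, 230 are distinct squarefree integers > 1 with 28290 not a perfect square). To show equality we compute the minimal polynomial of γ. From γ = √123 + √230: γ^2 = 123 + 2√(28290) + 230 = 353 + 2√(28290), so γ^2 - 353 = 2√(28290); squaring, (γ^2 - 353)^2 = 4·28290, i.e. γ^4 - 706γ^2 + 124609 - 113160 = 0, i.e. γ^4 - 706γ^2 + 11449 = 0. So γ is a root of x^4 - 706x^2 + 11449. This polynomial is irreducible over Q: it has no rational root (each ±√123 ± √230 is irrational), and any factorization into two quadratics over Q would force √(28290) ∈ Q (pairing opposite roots) or √123, √230 ∈ Q (other pairings), all impossible. Hence [Q(γ):Q] = 4 = [Q(√123, √230):Q], so Q(γ) = Q(√123, √230).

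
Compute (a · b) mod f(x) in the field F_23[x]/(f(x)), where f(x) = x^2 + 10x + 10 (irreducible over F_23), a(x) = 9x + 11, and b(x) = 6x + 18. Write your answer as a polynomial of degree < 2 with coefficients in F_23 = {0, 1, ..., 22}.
a · b ≡ 10x + 3 (mod f(x))

Multiply in F_23[x]: a(x)·b(x) = (9x + 11)·(6x + 18) = 8x^2 + 21x + 14. This has degree ≥ 2, so divide by f(x) over F_23: 8x^2 + 21x + 14 = (8)·(x^2 + 10x + 10) + (10x + 3). Hence a·b ≡ 10x + 3 (mod f). (F_23[x]/(f) is a field with 23^2 = 529 elements since f is irreducible of degree 2.)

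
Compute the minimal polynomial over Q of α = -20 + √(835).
m_α(x) = x^2 + 40x - 435

From α + 20 = √(835), squaring gives (α + 20)^2 = 835, i.e. α^2 + 40α + 400 = 835, so α^2 + 40α - 435 = 0. The discriminant of x^2 + 40x - 435 is (40)^2 - 4·(-435) = 1600 + 1740 = 3340, and 4·(835) is not a perfect square in Q since 835 is squarefree and ≠ 1. Hence x^2 + 40x - 435 is irreducible over Q and is the minimal polynomial of α.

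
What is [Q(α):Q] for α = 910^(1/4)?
[Q(α):Q] = 4

α is a root of x^4 - 910. By Eisenstein's criterion at the prime p = 2 (which divides the constant term 910 but p^2 = 4 does not, since 910 is squarefree), x^4 - 910 is irreducible over Q. Hence [Q(α):Q] = 4.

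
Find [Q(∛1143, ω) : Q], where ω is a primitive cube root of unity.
[Q(∛1143, ω) : Q] = 6

[Q(∛1143):Q] = 3 (min poly x^3 - 1143, irreducible since 1143 is not a perfect cube). [Q(ω):Q] = 2 (min poly x^2 + x + 1). Since Q(∛1143) ⊂ R and ω ∉ R, we have ω ∉ Q(∛1143), so x^2 + x + 1 remains irreducible over Q(∛1143) and [Q(∛1143, ω) : Q(∛1143)] = 2. By the tower law, [Q(∛1143, ω) : Q] = 3 · 2 = 6. (In fact Q(∛1143, ω) is the splitting field of x^3 - 1143 over Q.)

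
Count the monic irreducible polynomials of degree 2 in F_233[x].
There are 27028 monic irreducible polynomials of degree 2 over F_233

Each element of F_{233^2} that lies in no proper subfield is a root of exactly one monic irreducible of degree 2 over F_233, and each such polynomial has 2 distinct roots in F_{233^2}. By Möbius inversion the count is N_233(2) = (1/2) Σ_{d|2} μ(2/d) · 233^d = (1/2)(μ(2)·233^1 + μ(1)·233^2) = 54056/2 = 27028.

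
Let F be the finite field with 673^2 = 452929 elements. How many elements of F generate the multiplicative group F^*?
There are φ(452928) = 129024 primitive elements

F_q^* is cyclic of order q - 1 = 452928. A cyclic group of order m has exactly φ(m) generators. Here m = 452928 = 2^6 · 3 · 7 · 337, so the number of primitive elements is φ(452928) = 129024.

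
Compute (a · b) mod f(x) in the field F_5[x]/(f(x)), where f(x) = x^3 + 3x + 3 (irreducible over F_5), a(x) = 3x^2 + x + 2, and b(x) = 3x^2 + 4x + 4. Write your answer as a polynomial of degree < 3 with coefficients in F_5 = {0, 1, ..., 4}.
a · b ≡ 3 (mod f(x))

Multiply in F_5[x]: a(x)·b(x) = (3x^2 + x + 2)·(3x^2 + 4x + 4) = 4x^4 + 2x^2 + 2x + 3. This has degree ≥ 3, so divide by f(x) over F_5: 4x^4 + 2x^2 + 2x + 3 = (4x)·(x^3 + 3x + 3) + (3). Hence a·b ≡ 3 (mod f). (F_5[x]/(f) is a field with 5^3 = 125 elements since f is irreducible of degree 3.)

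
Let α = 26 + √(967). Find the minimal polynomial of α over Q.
m_α(x) = x^2 - 52x - 291

From α - 26 = √(967), squaring gives (α - 26)^2 = 967, i.e. α^2 - 52α + 676 = 967, so α^2 - 52α - 291 = 0. The discriminant of x^2 - 52x - 291 is (-52)^2 - 4·(-291) = 2704 + 1164 = 3868, and 4·(967) is not a perfect square in Q since 967 is squarefree and ≠ 1. Hence x^2 - 52x - 291 is irreducible over Q and is the minimal polynomial of α.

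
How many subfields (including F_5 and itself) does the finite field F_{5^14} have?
F_{5^14} has 4 subfields

The subfields of F_{p^n} are exactly the fields F_{p^d} for d | n (each is the fixed field of the unique index-d subgroup of Gal(F_{p^n}/F_p) ≅ Z/nZ). The divisors of n = 14 are {1, 2, 7, 14}, giving 4 subfields: F_{5^1}, F_{5^2}, F_{5^7}, F_{5^14}.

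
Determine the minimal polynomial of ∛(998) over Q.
m_α(x) = x^3 - 998

α satisfies α^3 = 998, so x^3 - 998 annihilates α. By the rational root test, a rational root p/q (in lowest terms) of x^3 - 998 would satisfy p^3 = 998 q^3, forcing q = 1 and p^3 = 998; but 998 is not a perfect cube, contradiction. A monic cubic over Q with no rational root is irreducible (any nontrivial factorization would include a linear factor). Hence x^3 - 998 is the minimal polynomial of α, and in particular [Q(α):Q] = 3.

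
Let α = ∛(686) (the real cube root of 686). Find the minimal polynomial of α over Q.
m_α(x) = x^3 - 686

α satisfies α^3 = 686, so x^3 - 686 annihilates α. By the rational root test, a rational root p/q (in lowest terms) of x^3 - 686 would satisfy p^3 = 686 q^3, forcing q = 1 and p^3 = 686; but 686 is not a perfect cube, contradiction. A monic cubic over Q with no rational root is irreducible (any nontrivial factorization would include a linear factor). Hence x^3 - 686 is the minimal polynomial of α, and in particular [Q(α):Q] = 3.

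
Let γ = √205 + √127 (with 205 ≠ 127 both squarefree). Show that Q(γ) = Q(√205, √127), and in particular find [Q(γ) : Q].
[Q(γ) : Q] = 4 (equivalently, Q(γ) = Q(√205, √127))

Obviously Q(γ) ⊆ Q(√205, √127), and [Q(√205, √127):Q] = 4 (since 205, 127 are distinct squarefree integers > 1 with 26035 not a perfect square). To show equality we compute the minimal polynomial of γ. From γ = √205 + √127: γ^2 = 205 + 2√(26035) + 127 = 332 + 2√(26035), so γ^2 - 332 = 2√(26035); squaring, (γ^2 - 332)^2 = 4·26035, i.e. γ^4 - 664γ^2 + 110224 - 104140 = 0, i.e. γ^4 - 664γ^2 + 6084 = 0. So γ is a root of x^4 - 664x^2 + 6084. This polynomial is irreducible over Q: it has no rational root (each ±√205 ± √127 is irrational), and any factorization into two quadratics over Q would force √(26035) ∈ Q (pairing opposite roots) or √205, √127 ∈ Q (other pairings), all impossible. Hence [Q(γ):Q] = 4 = [Q(√205, √127):Q], so Q(γ) = Q(√205, √127).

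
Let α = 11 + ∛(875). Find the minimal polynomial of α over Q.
m_α(x) = x^3 - 33x^2 + 363x - 2206

Set β = α - 11 = ∛(875), so β^3 = 875. Then (α - 11)^3 - 875 = 0, i.e. α is a root of g(x) = (x - 11)^3 - 875 = x^3 - 33x^2 + 363x - 2206. Since g(x) = h(x - 11) where h(x) = x^3 - 875, and h is irreducible over Q (because 875 is not a perfect cube, so h has no rational root, and a monic cubic with no rational root is irreducible), g is also irreducible (irreducibility is preserved under the substitution x → x - 11). Hence m_α(x) = x^3 - 33x^2 + 363x - 2206.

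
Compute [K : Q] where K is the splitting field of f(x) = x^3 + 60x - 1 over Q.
[K : Q] = 6

By the rational root test, any rational root of the monic integer polynomial f(x) = x^3 + 60x - 1 must be an integer dividing the constant term -1, i.e. one of ±{1}. Evaluating: f(1) = 60, f(-1) = -62; none is 0, so f has no rational root and is therefore irreducible over Q (a cubic with no linear factor over a field is irreducible). For an irreducible cubic, the Galois group is A_3 or S_3 according as the discriminant disc(f) = -4a^3 - 27b^2 = -4·(60)^3 - 27·(-1)^2 = -864027 is or is not a square in Q. Here disc(f) = -864027 is not a perfect square in Q, so the Galois group of f over Q is not contained in A_3 and must be all of S_3. The splitting field has degree |S_3| = 6 over Q, so [K : Q] = 6.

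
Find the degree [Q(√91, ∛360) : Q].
[Q(√91, ∛360) : Q] = 6

Let L = Q(√91, ∛360). Since Q(√91) ⊂ L and [Q(√91):Q] = 2, the tower law gives 2 | [L:Q]. Likewise Q(∛360) ⊂ L with [Q(∛360):Q] = 3 (because 360 is not a perfect cube), so 3 | [L:Q]. As gcd(2,3) = 1, [L:Q] is divisible by 6. Conversely L is generated over Q by √91 and ∛360, so [L:Q] ≤ 2·3 = 6. Therefore [Q(√91, ∛360) : Q] = 6.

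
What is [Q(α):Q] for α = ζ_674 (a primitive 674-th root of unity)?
[Q(α):Q] = 336

The minimal polynomial of ζ_674 over Q is the 674-th cyclotomic polynomial Φ_674(x), which is irreducible over Q and has degree φ(674) = 336. Hence [Q(α):Q] = φ(674) = 336.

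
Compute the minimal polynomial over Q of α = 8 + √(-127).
m_α(x) = x^2 - 16x + 191

From α - 8 = √(-127), squaring gives (α - 8)^2 = -127, i.e. α^2 - 16α + 64 = -127, so α^2 - 16α + 191 = 0. The discriminant of x^2 - 16x + 191 is (-16)^2 - 4·(191) = 256 - 764 = -508, and 4·(-127) is not a perfect square in Q since -127 is squarefree and ≠ 1. Hence x^2 - 16x + 191 is irreducible over Q and is the minimal polynomial of α.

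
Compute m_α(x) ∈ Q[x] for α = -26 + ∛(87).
m_α(x) = x^3 + 78x^2 + 2028x + 17489

Set β = α + 26 = ∛(87), so β^3 = 87. Then (α + 26)^3 - 87 = 0, i.e. α is a root of g(x) = (x + 26)^3 - 87 = x^3 + 78x^2 + 2028x + 17489. Since g(x) = h(x + 26) where h(x) = x^3 - 87, and h is irreducible over Q (because 87 is not a perfect cube, so h has no rational root, and a monic cubic with no rational root is irreducible), g is also irreducible (irreducibility is preserved under the substitution x → x + 26). Hence m_α(x) = x^3 + 78x^2 + 2028x + 17489.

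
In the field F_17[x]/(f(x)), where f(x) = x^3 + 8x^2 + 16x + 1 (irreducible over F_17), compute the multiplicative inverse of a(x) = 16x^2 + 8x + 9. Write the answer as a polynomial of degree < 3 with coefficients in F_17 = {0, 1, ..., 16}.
a(x)^(-1) ≡ 2x + 15 (mod f(x))

Since f is irreducible over F_17, F_17[x]/(f) is a field and a(x) ≠ 0 has an inverse. Apply the extended Euclidean algorithm to f(x) and a(x) in F_17[x]: f(x) = (16x + 1)·a(x) + (9). The last nonzero remainder is the constant 9 = gcd(f, a) in F_17. Back-substituting through the division chain expresses 9 = s(x)·a(x) + t(x)·f(x) with s(x) ≡ x + 16 (mod f), so (x + 16)·a(x) ≡ 9 (mod f). Multiplying by 9^(-1) ≡ 2 in F_17 gives a(x)^(-1) ≡ 2·(x + 16) ≡ 2x + 15 (mod f). Check: (16x^2 + 8x + 9)·(2x + 15) = 15x^3 + x^2 + 2x + 16 ≡ 1 (mod x^3 + 8x^2 + 16x + 1).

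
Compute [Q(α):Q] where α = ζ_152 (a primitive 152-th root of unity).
[Q(α):Q] = 72

The minimal polynomial of ζ_152 over Q is the 152-th cyclotomic polynomial Φ_152(x), which is irreducible over Q and has degree φ(152) = 72. Hence [Q(α):Q] = φ(152) = 72.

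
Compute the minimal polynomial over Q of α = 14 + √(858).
m_α(x) = x^2 - 28x - 662

From α - 14 = √(858), squaring gives (α - 14)^2 = 858, i.e. α^2 - 28α + 196 = 858, so α^2 - 28α - 662 = 0. The discriminant of x^2 - 28x - 662 is (-28)^2 - 4·(-662) = 784 + 2648 = 3432, and 4·(858) is not a perfect square in Q since 858 is squarefree and ≠ 1. Hence x^2 - 28x - 662 is irreducible over Q and is the minimal polynomial of α.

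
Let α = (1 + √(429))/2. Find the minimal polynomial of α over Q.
m_α(x) = x^2 - x - 107

From 2α - 1 = √(429), squaring gives (2α - 1)^2 = 429, i.e. 4α^2 - 4α + 1 = 429, so α^2 - α + (1 - 429)/4 = 0. Since 429 ≡ 1 (mod 4), (1 - 429)/4 = -107 ∈ Z. The polynomial x^2 - x - 107 has discriminant 1 - 4·(-107) = 429, which is not a perfect square in Q (d = 429 is squarefree and ≠ 1), so x^2 - x - 107 is irreducible over Q. It is the minimal polynomial of α.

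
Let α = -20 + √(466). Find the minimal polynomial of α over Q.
m_α(x) = x^2 + 40x - 66

From α + 20 = √(466), squaring gives (α + 20)^2 = 466, i.e. α^2 + 40α + 400 = 466, so α^2 + 40α - 66 = 0. The discriminant of x^2 + 40x - 66 is (40)^2 - 4·(-66) = 1600 + 264 = 1864, and 4·(466) is not a perfect square in Q since 466 is squarefree and ≠ 1. Hence x^2 + 40x - 66 is irreducible over Q and is the minimal polynomial of α.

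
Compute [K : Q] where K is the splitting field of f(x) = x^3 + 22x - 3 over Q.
[K : Q] = 6

By the rational root test, any rational root of the monic integer polynomial f(x) = x^3 + 22x - 3 must be an integer dividing the constant term -3, i.e. one of ±{1, 3}. Evaluating: f(1) = 20, f(-1) = -26, f(3) = 90, f(-3) = -96; none is 0, so f has no rational root and is therefore irreducible over Q (a cubic with no linear factor over a field is irreducible). For an irreducible cubic, the Galois group is A_3 or S_3 according as the discriminant disc(f) = -4a^3 - 27b^2 = -4·(22)^3 - 27·(-3)^2 = -42835 is or is not a square in Q. Here disc(f) = -42835 is not a perfect square in Q, so the Galois group of f over Q is not contained in A_3 and must be all of S_3. The splitting field has degree |S_3| = 6 over Q, so [K : Q] = 6.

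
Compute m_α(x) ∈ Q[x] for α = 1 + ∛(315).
m_α(x) = x^3 - 3x^2 + 3x - 316

Set β = α - 1 = ∛(315), so β^3 = 315. Then (α - 1)^3 - 315 = 0, i.e. α is a root of g(x) = (x - 1)^3 - 315 = x^3 - 3x^2 + 3x - 316. Since g(x) = h(x - 1) where h(x) = x^3 - 315, and h is irreducible over Q (because 315 is not a perfect cube, so h has no rational root, and a monic cubic with no rational root is irreducible), g is also irreducible (irreducibility is preserved under the substitution x → x - 1). Hence m_α(x) = x^3 - 3x^2 + 3x - 316.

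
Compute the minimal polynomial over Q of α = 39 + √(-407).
m_α(x) = x^2 - 78x + 1928

From α - 39 = √(-407), squaring gives (α - 39)^2 = -407, i.e. α^2 - 78α + 1521 = -407, so α^2 - 78α + 1928 = 0. The discriminant of x^2 - 78x + 1928 is (-78)^2 - 4·(1928) = 6084 - 7712 = -1628, and 4·(-407) is not a perfect square in Q since -407 is squarefree and ≠ 1. Hence x^2 - 78x + 1928 is irreducible over Q and is the minimal polynomial of α.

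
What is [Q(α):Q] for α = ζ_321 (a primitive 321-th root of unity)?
[Q(α):Q] = 212

The minimal polynomial of ζ_321 over Q is the 321-th cyclotomic polynomial Φ_321(x), which is irreducible over Q and has degree φ(321) = 212. Hence [Q(α):Q] = φ(321) = 212.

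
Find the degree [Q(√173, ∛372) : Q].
[Q(√173, ∛372) : Q] = 6

Let L = Q(√173, ∛372). Since Q(√173) ⊂ L and [Q(√173):Q] = 2, the tower law gives 2 | [L:Q]. Likewise Q(∛372) ⊂ L with [Q(∛372):Q] = 3 (because 372 is not a perfect cube), so 3 | [L:Q]. As gcd(2,3) = 1, [L:Q] is divisible by 6. Conversely L is generated over Q by √173 and ∛372, so [L:Q] ≤ 2·3 = 6. Therefore [Q(√173, ∛372) : Q] = 6.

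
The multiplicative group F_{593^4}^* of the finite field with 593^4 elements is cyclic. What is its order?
|F_{593^4}^*| = 123657019200

F_{593^4} has 593^4 = 123657019201 elements; its multiplicative group consists of all nonzero elements, so |F_{593^4}^*| = 123657019201 - 1 = 123657019200. (It is cyclic since any finite subgroup of the multiplicative group of a field is cyclic.)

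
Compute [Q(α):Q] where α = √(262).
[Q(α):Q] = 2

[Q(α):Q] equals the degree of the minimal polynomial of α. Here α^2 = 262 and x^2 - 262 is irreducible (d = 262 is squarefree, ≠ 1, hence not a square), so deg(m_α) = 2. Thus [Q(α):Q] = 2.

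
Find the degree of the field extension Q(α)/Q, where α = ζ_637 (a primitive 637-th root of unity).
[Q(α):Q] = 504

The minimal polynomial of ζ_637 over Q is the 637-th cyclotomic polynomial Φ_637(x), which is irreducible over Q and has degree φ(637) = 504. Hence [Q(α):Q] = φ(637) = 504.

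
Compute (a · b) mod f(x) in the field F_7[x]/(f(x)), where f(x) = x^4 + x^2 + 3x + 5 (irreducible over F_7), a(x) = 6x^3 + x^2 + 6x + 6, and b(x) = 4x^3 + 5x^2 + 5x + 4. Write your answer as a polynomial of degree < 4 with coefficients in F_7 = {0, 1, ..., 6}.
a · b ≡ 5x^3 + 3x^2 + 3x + 3 (mod f(x))

Multiply in F_7[x]: a(x)·b(x) = (6x^3 + x^2 + 6x + 6)·(4x^3 + 5x^2 + 5x + 4) = 3x^6 + 6x^5 + 3x^4 + 6x^3 + x^2 + 5x + 3. This has degree ≥ 4, so divide by f(x) over F_7: 3x^6 + 6x^5 + 3x^4 + 6x^3 + x^2 + 5x + 3 = (3x^2 + 6x)·(x^4 + x^2 + 3x + 5) + (5x^3 + 3x^2 + 3x + 3). Hence a·b ≡ 5x^3 + 3x^2 + 3x + 3 (mod f). (F_7[x]/(f) is a field with 7^4 = 2401 elements since f is irreducible of degree 4.)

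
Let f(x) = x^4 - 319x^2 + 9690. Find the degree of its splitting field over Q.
[K : Q] = 4

Solving the quadratic in x^2: x^2 = (319 ± √(319^2 - 4·9690))/2 = (319 ± √63001)/2 = (319 ± 251)/2, giving x^2 = 285 or x^2 = 34. So f(x) = (x^2 - 285)(x^2 - 34) and the roots of f are ±√285, ±√34. Hence the splitting field is K = Q(√285, √34). Since 285 and 34 are distinct squarefree integers > 1, their product 9690 is not a perfect square, so √34 ∉ Q(√285). By the tower law [K:Q] = [Q(√285,√34):Q(√285)] · [Q(√285):Q] = 2 · 2 = 4.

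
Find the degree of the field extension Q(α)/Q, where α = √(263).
[Q(α):Q] = 2

[Q(α):Q] equals the degree of the minimal polynomial of α. Here α^2 = 263 and x^2 - 263 is irreducible (d = 263 is squarefree, ≠ 1, hence not a square), so deg(m_α) = 2. Thus [Q(α):Q] = 2.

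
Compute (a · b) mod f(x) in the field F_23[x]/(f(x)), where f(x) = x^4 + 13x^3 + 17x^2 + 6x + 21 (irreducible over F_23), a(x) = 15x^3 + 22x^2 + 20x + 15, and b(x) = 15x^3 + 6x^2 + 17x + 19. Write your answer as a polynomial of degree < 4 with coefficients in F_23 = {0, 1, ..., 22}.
a · b ≡ 19x^3 + 12x^2 + 4x + 6 (mod f(x))

Multiply in F_23[x]: a(x)·b(x) = (15x^3 + 22x^2 + 20x + 15)·(15x^3 + 6x^2 + 17x + 19) = 18x^6 + 6x^5 + 20x^4 + 15x^3 + 20x^2 + 14x + 9. This has degree ≥ 4, so divide by f(x) over F_23: 18x^6 + 6x^5 + 20x^4 + 15x^3 + 20x^2 + 14x + 9 = (18x^2 + 2x + 10)·(x^4 + 13x^3 + 17x^2 + 6x + 21) + (19x^3 + 12x^2 + 4x + 6). Hence a·b ≡ 19x^3 + 12x^2 + 4x + 6 (mod f). (F_23[x]/(f) is a field with 23^4 = 279841 elements since f is irreducible of degree 4.)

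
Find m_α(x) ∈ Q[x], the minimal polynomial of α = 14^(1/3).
m_α(x) = x^3 - 14

α satisfies α^3 = 14, so x^3 - 14 annihilates α. By the rational root test, a rational root p/q (in lowest terms) of x^3 - 14 would satisfy p^3 = 14 q^3, forcing q = 1 and p^3 = 14; but 14 is not a perfect cube, contradiction. A monic cubic over Q with no rational root is irreducible (any nontrivial factorization would include a linear factor). Hence x^3 - 14 is the minimal polynomial of α, and in particular [Q(α):Q] = 3.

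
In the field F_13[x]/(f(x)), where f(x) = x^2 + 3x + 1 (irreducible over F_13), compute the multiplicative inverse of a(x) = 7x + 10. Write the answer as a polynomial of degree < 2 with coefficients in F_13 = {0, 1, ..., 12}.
a(x)^(-1) ≡ 8x + 7 (mod f(x))

Since f is irreducible over F_13, F_13[x]/(f) is a field and a(x) ≠ 0 has an inverse. Apply the extended Euclidean algorithm to f(x) and a(x) in F_13[x]: f(x) = (2x + 5)·a(x) + (3). The last nonzero remainder is the constant 3 = gcd(f, a) in F_13. Back-substituting through the division chain expresses 3 = s(x)·a(x) + t(x)·f(x) with s(x) ≡ 11x + 8 (mod f), so (11x + 8)·a(x) ≡ 3 (mod f). Multiplying by 3^(-1) ≡ 9 in F_13 gives a(x)^(-1) ≡ 9·(11x + 8) ≡ 8x + 7 (mod f). Check: (7x + 10)·(8x + 7) = 4x^2 + 12x + 5 ≡ 1 (mod x^2 + 3x + 1).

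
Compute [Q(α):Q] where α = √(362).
[Q(α):Q] = 2

[Q(α):Q] equals the degree of the minimal polynomial of α. Here α^2 = 362 and x^2 - 362 is irreducible (d = 362 is squarefree, ≠ 1, hence not a square), so deg(m_α) = 2. Thus [Q(α):Q] = 2.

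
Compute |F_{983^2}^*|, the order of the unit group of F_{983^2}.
|F_{983^2}^*| = 966288

F_{983^2} has 983^2 = 966289 elements; its multiplicative group consists of all nonzero elements, so |F_{983^2}^*| = 966289 - 1 = 966288. (It is cyclic since any finite subgroup of the multiplicative group of a field is cyclic.)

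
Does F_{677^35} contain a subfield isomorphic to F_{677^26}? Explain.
No: F_{677^26} is not a subfield of F_{677^35}

F_{p^m} embeds in F_{p^n} iff m | n. Here 26 ∤ 35 (since 35 = 1·26 + 9 with remainder 9 ≠ 0), so F_{677^26} is not a subfield of F_{677^35}. Equivalently: if it were, the tower law would give 26 = [F_{677^26}:F_677] dividing [F_{677^35}:F_677] = 35, contradiction.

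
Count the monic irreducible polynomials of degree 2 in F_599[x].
There are 179101 monic irreducible polynomials of degree 2 over F_599

Each element of F_{599^2} that lies in no proper subfield is a root of exactly one monic irreducible of degree 2 over F_599, and each such polynomial has 2 distinct roots in F_{599^2}. By Möbius inversion the count is N_599(2) = (1/2) Σ_{d|2} μ(2/d) · 599^d = (1/2)(μ(2)·599^1 + μ(1)·599^2) = 358202/2 = 179101.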